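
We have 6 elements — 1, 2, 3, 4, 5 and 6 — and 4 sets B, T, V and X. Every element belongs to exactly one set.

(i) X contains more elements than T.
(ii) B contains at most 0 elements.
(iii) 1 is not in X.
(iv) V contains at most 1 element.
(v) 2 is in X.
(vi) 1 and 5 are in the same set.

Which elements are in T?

T = {1, 5}

From (iii): 1 ∉ X.
From (v): 2 ∈ X.
(ii): B already has 0, so the rest are out.
(vi): 5 matches 1: 5 ∉ X.
Suppose 1 ∉ T: no assignment then satisfies all the clues, so 1 ∈ T.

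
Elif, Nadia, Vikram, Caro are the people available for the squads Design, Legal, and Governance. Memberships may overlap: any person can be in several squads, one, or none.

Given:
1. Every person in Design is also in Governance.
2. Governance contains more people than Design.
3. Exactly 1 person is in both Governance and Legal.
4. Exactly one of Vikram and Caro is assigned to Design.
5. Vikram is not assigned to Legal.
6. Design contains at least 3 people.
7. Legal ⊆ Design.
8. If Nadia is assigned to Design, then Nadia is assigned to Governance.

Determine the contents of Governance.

Governance = {Caro, Elif, Nadia, Vikram}

From (5): Vikram ∉ Legal.
Suppose Elif ∉ Governance: no assignment then satisfies all the clues, so Elif ∈ Governance.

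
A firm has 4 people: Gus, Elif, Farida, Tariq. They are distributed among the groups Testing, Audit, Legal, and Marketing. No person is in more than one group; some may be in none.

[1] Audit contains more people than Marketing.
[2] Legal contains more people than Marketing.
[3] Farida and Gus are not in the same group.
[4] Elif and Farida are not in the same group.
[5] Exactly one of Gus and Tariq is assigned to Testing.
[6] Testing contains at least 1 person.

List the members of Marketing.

Marketing = {}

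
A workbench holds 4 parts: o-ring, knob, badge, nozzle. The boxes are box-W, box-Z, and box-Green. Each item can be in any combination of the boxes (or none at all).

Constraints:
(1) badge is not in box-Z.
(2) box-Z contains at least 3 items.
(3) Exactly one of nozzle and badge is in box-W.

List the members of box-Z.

box-Z = {knob, nozzle, o-ring}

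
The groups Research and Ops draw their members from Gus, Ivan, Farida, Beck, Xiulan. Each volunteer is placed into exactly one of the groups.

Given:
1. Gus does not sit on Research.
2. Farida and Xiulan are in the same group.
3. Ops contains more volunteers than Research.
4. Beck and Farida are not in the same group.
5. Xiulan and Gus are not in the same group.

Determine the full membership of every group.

Research = {Farida, Xiulan}; Ops = {Beck, Gus, Ivan}

From (1): Gus ∉ Research.
Only one group left: Gus ∈ Ops.
(5): Xiulan ∉ Ops.
Only one group left: Xiulan ∈ Research.
(2): Farida matches Xiulan: Farida ∈ Research.
(4): Beck ∉ Research.
Only one group left: Beck ∈ Ops.
Suppose Ivan ∈ Research: no assignment then satisfies all the clues, so Ivan ∉ Research.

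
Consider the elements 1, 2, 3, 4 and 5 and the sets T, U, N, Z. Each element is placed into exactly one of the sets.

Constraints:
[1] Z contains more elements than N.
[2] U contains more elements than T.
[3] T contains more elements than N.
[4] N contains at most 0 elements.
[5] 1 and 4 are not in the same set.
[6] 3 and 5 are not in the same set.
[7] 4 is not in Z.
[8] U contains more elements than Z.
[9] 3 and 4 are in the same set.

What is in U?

U = {2, 3, 4}

From (7): 4 ∉ Z.
(4): N already has 0, so the rest are out.
(9): 3 matches 4: 3 ∉ Z.
Suppose 1 ∈ U: no assignment then satisfies all the clues, so 1 ∉ U.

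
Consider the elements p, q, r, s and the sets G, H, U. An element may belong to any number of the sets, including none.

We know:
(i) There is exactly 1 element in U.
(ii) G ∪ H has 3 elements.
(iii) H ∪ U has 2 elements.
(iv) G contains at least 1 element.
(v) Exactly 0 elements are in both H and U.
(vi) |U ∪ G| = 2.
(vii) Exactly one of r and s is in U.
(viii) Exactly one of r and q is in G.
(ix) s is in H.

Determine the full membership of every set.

From (ix): s ∈ H.
Suppose p ∉ G: no assignment then satisfies all the clues, so p ∈ G.

G = {p, r}; H = {s}; U = {r}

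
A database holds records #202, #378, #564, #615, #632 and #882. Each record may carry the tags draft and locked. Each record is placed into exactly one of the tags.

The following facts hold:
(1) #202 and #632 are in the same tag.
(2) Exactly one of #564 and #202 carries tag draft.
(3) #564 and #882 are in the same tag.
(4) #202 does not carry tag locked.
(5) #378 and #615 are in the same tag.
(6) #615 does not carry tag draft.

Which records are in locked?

locked = {#378, #564, #615, #882}

From (4): #202 ∉ locked.
From (6): #615 ∉ draft.
(1): #632 matches #202: #632 ∉ locked.
(5): #378 matches #615: #378 ∉ draft.
Only one tag left: #202 ∈ draft.
Only one tag left: #378 ∈ locked.
Only one tag left: #615 ∈ locked.
Only one tag left: #632 ∈ draft.
(2) (exactly one): #564 ∉ draft.
(3): #882 matches #564: #882 ∉ draft.
Only one tag left: #564 ∈ locked.
Only one tag left: #882 ∈ locked.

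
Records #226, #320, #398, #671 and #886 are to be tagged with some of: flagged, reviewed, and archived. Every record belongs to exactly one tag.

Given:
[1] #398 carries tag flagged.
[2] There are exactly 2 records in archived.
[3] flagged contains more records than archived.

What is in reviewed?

reviewed = {}

From (1): #398 ∈ flagged.
Suppose #226 ∈ reviewed: no assignment then satisfies all the clues, so #226 ∉ reviewed.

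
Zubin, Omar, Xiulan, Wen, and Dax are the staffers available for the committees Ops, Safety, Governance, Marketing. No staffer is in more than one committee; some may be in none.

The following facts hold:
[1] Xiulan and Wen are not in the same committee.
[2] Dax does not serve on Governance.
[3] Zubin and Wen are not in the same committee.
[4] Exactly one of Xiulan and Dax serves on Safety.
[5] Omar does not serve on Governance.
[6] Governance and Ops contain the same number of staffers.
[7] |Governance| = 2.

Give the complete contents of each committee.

Ops = {Omar, Wen}; Safety = {Dax}; Governance = {Xiulan, Zubin}; Marketing = {}

From (2): Dax ∉ Governance.
From (5): Omar ∉ Governance.
Suppose Zubin ∈ Ops: no assignment then satisfies all the clues, so Zubin ∉ Ops.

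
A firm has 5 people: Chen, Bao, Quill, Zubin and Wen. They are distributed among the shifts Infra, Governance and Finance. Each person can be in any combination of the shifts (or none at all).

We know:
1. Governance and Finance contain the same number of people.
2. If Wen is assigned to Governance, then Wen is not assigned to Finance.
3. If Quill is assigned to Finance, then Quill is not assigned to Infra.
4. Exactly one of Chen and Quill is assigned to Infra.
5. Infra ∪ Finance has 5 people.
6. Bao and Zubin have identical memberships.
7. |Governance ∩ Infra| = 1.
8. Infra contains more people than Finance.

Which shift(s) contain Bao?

Bao: Infra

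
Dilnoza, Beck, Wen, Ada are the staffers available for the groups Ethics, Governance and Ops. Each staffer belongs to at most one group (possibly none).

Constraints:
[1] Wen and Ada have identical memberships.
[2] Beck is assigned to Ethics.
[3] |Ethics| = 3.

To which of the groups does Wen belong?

From (2): Beck ∈ Ethics.
Suppose Wen ∉ Ethics: no assignment then satisfies all the clues, so Wen ∈ Ethics.

Wen: Ethics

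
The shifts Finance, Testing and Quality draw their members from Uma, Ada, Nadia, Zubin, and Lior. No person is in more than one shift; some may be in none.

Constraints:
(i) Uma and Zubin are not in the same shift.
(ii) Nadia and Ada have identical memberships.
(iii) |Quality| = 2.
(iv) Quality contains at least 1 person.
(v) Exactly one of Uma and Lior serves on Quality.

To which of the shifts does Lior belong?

Lior: Quality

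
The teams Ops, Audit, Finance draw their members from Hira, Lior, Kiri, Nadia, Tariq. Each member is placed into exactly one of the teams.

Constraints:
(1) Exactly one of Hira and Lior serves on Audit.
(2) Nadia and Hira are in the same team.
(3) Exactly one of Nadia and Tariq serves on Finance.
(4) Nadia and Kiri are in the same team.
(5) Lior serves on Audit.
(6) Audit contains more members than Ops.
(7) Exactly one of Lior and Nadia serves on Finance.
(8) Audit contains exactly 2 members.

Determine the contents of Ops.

Ops = {}

From (5): Lior ∈ Audit.
(1) (exactly one): Hira ∉ Audit.
(2): Nadia matches Hira: Nadia ∉ Audit.
(4): Kiri matches Nadia: Kiri ∉ Audit.
(7) (exactly one): Nadia ∈ Finance.
(8): only 2 candidates remain for Audit, so all are in.
(2): Hira matches Nadia: Hira ∉ Ops.
(2): Hira matches Nadia: Hira ∈ Finance.
(4): Kiri matches Nadia: Kiri ∉ Ops.
(4): Kiri matches Nadia: Kiri ∈ Finance.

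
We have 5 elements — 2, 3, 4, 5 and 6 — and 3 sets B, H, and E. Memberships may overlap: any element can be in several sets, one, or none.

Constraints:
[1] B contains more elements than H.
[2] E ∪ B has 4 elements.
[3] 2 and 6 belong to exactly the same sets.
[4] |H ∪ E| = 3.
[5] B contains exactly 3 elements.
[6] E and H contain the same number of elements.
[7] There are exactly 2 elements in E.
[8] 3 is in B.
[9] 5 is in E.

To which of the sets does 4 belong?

4: H

From (8): 3 ∈ B.
From (9): 5 ∈ E.
Suppose 4 ∈ B: no assignment then satisfies all the clues, so 4 ∉ B.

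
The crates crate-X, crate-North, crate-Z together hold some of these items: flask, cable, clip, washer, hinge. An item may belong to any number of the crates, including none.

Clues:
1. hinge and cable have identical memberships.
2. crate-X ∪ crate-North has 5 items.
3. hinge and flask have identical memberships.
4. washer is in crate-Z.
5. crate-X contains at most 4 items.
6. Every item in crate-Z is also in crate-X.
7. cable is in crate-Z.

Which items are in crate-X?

crate-X = {cable, flask, hinge, washer}

From (4): washer ∈ crate-Z.
From (7): cable ∈ crate-Z.
(1): hinge matches cable: hinge ∈ crate-Z.
(3): flask matches hinge: flask ∈ crate-Z.
(6) with flask ∈ crate-Z: flask ∈ crate-X.
(6) with cable ∈ crate-Z: cable ∈ crate-X.
(6) with washer ∈ crate-Z: washer ∈ crate-X.
(6) with hinge ∈ crate-Z: hinge ∈ crate-X.
(5): crate-X already has 4, so the rest are out.
(6) contrapositive: clip ∉ crate-Z.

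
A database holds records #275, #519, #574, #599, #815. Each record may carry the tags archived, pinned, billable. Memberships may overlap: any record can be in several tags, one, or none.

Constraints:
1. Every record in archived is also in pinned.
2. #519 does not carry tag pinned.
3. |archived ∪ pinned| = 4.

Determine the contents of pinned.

pinned = {#275, #574, #599, #815}

From (2): #519 ∉ pinned.
(1) contrapositive: #519 ∉ archived.
Suppose #275 ∉ pinned: no assignment then satisfies all the clues, so #275 ∈ pinned.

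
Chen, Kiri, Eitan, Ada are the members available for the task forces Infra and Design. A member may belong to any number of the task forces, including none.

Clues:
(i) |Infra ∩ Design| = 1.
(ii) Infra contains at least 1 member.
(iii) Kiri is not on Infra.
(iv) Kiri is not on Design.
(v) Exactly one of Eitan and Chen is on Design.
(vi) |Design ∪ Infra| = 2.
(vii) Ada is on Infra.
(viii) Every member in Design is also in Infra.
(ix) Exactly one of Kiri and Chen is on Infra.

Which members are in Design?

Design = {Chen}

From (iii): Kiri ∉ Infra.
From (iv): Kiri ∉ Design.
From (vii): Ada ∈ Infra.
(ix) (exactly one): Chen ∈ Infra.
Suppose Chen ∉ Design: no assignment then satisfies all the clues, so Chen ∈ Design.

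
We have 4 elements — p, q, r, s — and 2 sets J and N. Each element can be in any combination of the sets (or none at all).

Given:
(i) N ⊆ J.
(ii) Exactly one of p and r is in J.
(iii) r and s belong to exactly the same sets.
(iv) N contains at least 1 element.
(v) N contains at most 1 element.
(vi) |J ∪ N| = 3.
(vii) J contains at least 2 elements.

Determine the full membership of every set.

J = {q, r, s}; N = {q}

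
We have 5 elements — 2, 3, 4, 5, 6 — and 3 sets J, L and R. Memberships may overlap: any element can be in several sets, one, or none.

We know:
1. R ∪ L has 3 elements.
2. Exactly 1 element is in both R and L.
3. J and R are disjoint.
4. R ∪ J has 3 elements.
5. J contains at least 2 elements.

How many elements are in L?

3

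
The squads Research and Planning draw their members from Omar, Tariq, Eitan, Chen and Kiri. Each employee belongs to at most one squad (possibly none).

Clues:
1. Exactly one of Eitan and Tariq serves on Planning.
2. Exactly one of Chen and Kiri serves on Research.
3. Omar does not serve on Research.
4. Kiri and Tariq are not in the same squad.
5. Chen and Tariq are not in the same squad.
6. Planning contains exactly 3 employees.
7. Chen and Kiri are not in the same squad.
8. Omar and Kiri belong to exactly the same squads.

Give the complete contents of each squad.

Research = {Chen}; Planning = {Eitan, Kiri, Omar}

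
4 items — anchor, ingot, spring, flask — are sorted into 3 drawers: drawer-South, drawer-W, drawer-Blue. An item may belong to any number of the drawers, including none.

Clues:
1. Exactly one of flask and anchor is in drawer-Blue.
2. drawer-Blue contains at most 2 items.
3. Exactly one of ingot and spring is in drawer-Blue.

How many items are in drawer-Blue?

2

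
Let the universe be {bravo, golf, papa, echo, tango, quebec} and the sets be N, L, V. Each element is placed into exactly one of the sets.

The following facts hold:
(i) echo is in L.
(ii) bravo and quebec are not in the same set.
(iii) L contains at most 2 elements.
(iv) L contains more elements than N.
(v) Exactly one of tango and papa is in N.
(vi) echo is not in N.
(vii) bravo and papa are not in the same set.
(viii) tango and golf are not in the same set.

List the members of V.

V = {golf, papa, quebec}

From (i): echo ∈ L.
Suppose bravo ∈ V: no assignment then satisfies all the clues, so bravo ∉ V.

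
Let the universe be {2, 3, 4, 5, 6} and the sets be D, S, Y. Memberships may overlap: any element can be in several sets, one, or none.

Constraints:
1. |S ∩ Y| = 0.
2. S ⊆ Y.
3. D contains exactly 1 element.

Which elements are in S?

S = {}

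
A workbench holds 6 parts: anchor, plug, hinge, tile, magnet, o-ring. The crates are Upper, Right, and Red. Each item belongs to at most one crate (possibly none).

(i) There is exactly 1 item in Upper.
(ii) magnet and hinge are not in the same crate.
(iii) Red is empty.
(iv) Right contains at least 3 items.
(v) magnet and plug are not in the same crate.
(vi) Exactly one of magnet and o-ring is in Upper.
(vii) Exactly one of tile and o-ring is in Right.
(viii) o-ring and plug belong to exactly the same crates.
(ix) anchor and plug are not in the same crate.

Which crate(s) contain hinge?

hinge: Right

(iii): Red already has 0, so the rest are out.
Suppose hinge ∈ Upper: no assignment then satisfies all the clues, so hinge ∉ Upper.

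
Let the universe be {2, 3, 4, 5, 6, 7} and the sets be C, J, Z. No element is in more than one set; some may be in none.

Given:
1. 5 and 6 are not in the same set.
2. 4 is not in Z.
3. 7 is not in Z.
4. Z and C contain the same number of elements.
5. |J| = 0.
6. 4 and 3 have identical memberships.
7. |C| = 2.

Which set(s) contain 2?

From (2): 4 ∉ Z.
From (3): 7 ∉ Z.
(5): J already has 0, so the rest are out.
(6): 3 matches 4: 3 ∉ Z.
Suppose 2 ∈ C: no assignment then satisfies all the clues, so 2 ∉ C.

2: Z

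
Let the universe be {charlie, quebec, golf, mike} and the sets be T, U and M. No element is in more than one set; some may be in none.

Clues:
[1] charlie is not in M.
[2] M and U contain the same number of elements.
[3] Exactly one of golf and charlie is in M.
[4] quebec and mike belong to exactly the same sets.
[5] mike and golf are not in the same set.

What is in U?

From (1): charlie ∉ M.
(3) (exactly one): golf ∈ M.
(5): mike ∉ M.
(4): quebec matches mike: quebec ∉ M.
Suppose charlie ∉ U: no assignment then satisfies all the clues, so charlie ∈ U.

U = {charlie}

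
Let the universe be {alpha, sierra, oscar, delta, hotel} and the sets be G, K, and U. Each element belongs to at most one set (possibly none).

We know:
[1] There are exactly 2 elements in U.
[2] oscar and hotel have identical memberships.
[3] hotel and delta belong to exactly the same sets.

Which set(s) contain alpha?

alpha: U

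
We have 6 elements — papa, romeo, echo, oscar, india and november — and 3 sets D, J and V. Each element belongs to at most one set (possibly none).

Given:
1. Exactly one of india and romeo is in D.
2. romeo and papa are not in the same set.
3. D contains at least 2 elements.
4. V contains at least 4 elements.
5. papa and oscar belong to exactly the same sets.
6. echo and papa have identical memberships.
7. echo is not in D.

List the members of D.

D = {november, romeo}

From (7): echo ∉ D.
(6): papa matches echo: papa ∉ D.
(5): oscar matches papa: oscar ∉ D.
Suppose romeo ∉ D: no assignment then satisfies all the clues, so romeo ∈ D.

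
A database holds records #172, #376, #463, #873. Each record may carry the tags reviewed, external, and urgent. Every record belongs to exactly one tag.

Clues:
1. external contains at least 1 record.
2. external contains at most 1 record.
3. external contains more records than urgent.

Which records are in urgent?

urgent = {}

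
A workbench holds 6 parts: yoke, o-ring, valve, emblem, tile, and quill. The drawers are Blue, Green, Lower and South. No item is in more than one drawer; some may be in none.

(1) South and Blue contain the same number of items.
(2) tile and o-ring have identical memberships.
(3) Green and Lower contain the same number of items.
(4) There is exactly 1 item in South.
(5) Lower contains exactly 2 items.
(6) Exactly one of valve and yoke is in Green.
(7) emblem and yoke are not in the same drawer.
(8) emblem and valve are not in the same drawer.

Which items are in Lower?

Lower = {o-ring, tile}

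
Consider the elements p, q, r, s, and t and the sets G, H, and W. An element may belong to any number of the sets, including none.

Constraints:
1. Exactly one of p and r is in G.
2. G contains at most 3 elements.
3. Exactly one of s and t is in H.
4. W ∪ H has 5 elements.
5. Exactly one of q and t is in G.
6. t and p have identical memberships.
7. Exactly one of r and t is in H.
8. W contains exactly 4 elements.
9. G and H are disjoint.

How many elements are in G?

2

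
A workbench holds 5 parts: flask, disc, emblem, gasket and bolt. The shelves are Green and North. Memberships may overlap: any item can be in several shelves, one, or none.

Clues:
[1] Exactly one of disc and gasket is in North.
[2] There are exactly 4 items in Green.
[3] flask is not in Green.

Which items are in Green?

From (3): flask ∉ Green.
(2): only 4 candidates remain for Green, so all are in.

Green = {bolt, disc, emblem, gasket}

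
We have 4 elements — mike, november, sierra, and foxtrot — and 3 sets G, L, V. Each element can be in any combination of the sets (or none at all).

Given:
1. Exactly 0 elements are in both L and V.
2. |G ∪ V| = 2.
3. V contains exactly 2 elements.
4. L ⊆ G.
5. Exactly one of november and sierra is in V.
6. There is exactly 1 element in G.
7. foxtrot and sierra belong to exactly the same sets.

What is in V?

V = {mike, november}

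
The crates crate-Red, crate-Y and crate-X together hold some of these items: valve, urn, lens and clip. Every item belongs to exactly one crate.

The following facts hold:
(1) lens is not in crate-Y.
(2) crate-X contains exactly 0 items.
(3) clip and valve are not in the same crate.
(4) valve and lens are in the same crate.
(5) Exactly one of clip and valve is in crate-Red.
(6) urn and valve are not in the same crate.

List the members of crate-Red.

crate-Red = {lens, valve}

From (1): lens ∉ crate-Y.
(2): crate-X already has 0, so the rest are out.
(4): valve matches lens: valve ∉ crate-Y.
Only one crate left: valve ∈ crate-Red.
Only one crate left: lens ∈ crate-Red.
(3): clip ∉ crate-Red.
(6): urn ∉ crate-Red.
Only one crate left: urn ∈ crate-Y.
Only one crate left: clip ∈ crate-Y.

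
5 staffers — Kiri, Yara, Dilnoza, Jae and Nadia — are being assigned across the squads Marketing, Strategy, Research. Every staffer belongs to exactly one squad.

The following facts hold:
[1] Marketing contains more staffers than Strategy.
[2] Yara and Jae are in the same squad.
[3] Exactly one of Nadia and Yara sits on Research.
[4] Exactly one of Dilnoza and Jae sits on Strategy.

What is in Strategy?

Strategy = {Dilnoza}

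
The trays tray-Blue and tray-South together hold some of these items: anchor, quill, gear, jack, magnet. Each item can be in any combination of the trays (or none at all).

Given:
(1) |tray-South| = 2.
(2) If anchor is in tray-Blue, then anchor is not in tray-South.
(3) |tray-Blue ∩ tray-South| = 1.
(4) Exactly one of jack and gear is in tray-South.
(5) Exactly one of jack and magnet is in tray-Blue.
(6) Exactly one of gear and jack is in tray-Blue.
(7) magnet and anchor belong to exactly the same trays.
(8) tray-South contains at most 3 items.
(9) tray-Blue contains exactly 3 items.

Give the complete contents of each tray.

tray-Blue = {anchor, gear, magnet}; tray-South = {gear, quill}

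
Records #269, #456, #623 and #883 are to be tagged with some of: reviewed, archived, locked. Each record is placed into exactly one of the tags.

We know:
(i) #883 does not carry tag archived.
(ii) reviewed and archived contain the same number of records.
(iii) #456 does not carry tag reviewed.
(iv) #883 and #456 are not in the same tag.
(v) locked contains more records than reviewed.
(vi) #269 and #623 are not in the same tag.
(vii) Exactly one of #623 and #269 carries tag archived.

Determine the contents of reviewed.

reviewed = {#883}

From (i): #883 ∉ archived.
From (iii): #456 ∉ reviewed.
Suppose #269 ∈ reviewed: no assignment then satisfies all the clues, so #269 ∉ reviewed.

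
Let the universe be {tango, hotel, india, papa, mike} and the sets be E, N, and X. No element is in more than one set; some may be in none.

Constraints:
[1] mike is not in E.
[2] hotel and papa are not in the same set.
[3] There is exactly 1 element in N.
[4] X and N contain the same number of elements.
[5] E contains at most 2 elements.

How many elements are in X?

1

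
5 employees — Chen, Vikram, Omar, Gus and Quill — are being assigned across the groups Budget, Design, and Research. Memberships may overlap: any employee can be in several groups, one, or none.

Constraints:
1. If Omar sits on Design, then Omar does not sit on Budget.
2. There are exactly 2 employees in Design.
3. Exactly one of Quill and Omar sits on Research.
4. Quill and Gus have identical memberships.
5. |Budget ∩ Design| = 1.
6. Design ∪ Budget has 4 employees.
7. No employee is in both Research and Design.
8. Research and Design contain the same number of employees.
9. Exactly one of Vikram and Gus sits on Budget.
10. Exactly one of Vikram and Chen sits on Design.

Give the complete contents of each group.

Budget = {Chen, Gus, Quill}; Design = {Chen, Omar}; Research = {Gus, Quill}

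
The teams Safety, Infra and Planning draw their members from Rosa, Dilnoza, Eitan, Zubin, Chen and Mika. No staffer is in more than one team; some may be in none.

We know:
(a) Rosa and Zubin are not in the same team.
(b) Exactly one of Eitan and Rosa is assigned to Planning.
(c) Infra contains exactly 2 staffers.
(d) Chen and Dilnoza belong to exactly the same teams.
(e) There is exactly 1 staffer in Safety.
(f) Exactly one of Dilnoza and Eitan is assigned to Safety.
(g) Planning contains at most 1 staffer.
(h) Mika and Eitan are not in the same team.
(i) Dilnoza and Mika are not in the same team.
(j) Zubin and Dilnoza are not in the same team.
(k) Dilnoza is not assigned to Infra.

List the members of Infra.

From (k): Dilnoza ∉ Infra.
(d): Chen matches Dilnoza: Chen ∉ Infra.
Suppose Rosa ∈ Infra: no assignment then satisfies all the clues, so Rosa ∉ Infra.

Infra = {Mika, Zubin}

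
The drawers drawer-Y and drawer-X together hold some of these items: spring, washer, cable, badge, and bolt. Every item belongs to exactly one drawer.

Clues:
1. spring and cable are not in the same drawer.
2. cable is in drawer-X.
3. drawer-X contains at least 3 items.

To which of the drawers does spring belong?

spring: drawer-Y

From (2): cable ∈ drawer-X.
(1): spring ∉ drawer-X.
Only one drawer left: spring ∈ drawer-Y.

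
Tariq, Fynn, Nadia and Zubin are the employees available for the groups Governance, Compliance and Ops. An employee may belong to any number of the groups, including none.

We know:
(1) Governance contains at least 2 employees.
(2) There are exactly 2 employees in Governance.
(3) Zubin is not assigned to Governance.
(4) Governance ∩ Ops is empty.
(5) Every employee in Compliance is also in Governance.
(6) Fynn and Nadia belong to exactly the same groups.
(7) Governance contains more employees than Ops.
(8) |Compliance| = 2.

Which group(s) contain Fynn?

Fynn: Compliance, Governance

From (3): Zubin ∉ Governance.
(5) contrapositive: Zubin ∉ Compliance.
Suppose Fynn ∉ Governance: no assignment then satisfies all the clues, so Fynn ∈ Governance.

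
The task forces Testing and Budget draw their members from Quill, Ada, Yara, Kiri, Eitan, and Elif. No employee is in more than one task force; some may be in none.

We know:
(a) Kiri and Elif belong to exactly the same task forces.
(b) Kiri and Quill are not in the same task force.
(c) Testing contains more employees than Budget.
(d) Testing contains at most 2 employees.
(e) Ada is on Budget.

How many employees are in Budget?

1

From (e): Ada ∈ Budget.
Suppose Quill ∈ Budget: no assignment then satisfies all the clues, so Quill ∉ Budget.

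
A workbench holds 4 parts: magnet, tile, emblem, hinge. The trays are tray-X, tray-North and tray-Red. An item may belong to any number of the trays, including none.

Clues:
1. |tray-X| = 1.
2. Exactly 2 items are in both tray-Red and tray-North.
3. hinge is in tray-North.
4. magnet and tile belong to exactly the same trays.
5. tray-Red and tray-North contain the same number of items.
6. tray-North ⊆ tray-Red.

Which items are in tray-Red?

tray-Red = {emblem, hinge}

From (3): hinge ∈ tray-North.
(6) with hinge ∈ tray-North: hinge ∈ tray-Red.
Suppose magnet ∈ tray-Red: no assignment then satisfies all the clues, so magnet ∉ tray-Red.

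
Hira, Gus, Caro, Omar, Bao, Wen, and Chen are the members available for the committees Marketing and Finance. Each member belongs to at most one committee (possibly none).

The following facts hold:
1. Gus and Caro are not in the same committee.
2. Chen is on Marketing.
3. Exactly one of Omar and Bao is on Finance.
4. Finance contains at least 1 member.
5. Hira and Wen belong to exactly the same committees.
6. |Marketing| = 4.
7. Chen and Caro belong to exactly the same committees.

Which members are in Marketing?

Marketing = {Caro, Chen, Hira, Wen}

From (2): Chen ∈ Marketing.
(7): Caro matches Chen: Caro ∈ Marketing.
(1): Gus ∉ Marketing.
Suppose Hira ∉ Marketing: no assignment then satisfies all the clues, so Hira ∈ Marketing.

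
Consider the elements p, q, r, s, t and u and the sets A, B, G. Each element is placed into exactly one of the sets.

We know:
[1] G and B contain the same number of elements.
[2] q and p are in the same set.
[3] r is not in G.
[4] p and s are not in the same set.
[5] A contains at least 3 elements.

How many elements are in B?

1

From (3): r ∉ G.
Suppose p ∉ A: no assignment then satisfies all the clues, so p ∈ A.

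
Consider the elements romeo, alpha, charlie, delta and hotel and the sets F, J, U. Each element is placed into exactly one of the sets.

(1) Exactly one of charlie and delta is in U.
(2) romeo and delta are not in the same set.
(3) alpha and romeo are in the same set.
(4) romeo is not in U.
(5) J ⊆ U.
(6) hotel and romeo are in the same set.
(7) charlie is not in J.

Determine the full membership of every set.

From (4): romeo ∉ U.
From (7): charlie ∉ J.
(3): alpha matches romeo: alpha ∉ U.
(5) contrapositive: romeo ∉ J.
(5) contrapositive: alpha ∉ J.
(6): hotel matches romeo: hotel ∉ J.
(6): hotel matches romeo: hotel ∉ U.
Only one set left: romeo ∈ F.
Only one set left: alpha ∈ F.
Only one set left: hotel ∈ F.
(2): delta ∉ F.
Suppose charlie ∉ F: no assignment then satisfies all the clues, so charlie ∈ F.

F = {alpha, charlie, hotel, romeo}; J = {}; U = {delta}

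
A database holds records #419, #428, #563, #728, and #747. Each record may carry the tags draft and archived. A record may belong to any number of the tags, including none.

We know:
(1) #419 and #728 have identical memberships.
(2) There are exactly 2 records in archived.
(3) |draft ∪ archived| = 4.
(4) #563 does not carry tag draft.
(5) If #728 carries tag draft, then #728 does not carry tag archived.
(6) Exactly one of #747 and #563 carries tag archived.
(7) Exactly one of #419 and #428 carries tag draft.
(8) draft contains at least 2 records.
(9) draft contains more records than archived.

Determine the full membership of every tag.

draft = {#419, #728, #747}; archived = {#428, #747}

From (4): #563 ∉ draft.
Suppose #419 ∉ draft: no assignment then satisfies all the clues, so #419 ∈ draft.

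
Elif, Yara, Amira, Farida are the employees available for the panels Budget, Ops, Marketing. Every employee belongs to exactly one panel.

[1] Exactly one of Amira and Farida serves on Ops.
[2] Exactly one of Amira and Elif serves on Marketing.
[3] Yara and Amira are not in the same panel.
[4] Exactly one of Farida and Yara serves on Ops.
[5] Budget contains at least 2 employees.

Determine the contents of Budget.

Budget = {Elif, Yara}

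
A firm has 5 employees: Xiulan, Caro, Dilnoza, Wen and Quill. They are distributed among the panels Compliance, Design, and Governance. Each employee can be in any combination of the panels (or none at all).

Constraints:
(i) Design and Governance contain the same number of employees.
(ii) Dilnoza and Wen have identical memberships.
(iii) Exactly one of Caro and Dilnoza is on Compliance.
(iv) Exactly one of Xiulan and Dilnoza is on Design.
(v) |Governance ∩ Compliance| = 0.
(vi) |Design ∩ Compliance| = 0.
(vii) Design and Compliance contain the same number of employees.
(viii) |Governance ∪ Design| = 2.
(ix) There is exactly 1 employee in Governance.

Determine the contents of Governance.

Governance = {Quill}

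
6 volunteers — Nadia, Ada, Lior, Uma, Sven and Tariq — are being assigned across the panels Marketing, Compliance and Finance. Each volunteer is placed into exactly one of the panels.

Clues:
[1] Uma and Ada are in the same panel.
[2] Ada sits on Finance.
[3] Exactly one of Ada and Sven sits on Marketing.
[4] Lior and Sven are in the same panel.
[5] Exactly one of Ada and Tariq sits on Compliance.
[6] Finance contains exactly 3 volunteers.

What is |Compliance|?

1

From (2): Ada ∈ Finance.
(1): Uma matches Ada: Uma ∉ Marketing.
(1): Uma matches Ada: Uma ∉ Compliance.
(1): Uma matches Ada: Uma ∈ Finance.
(3) (exactly one): Sven ∈ Marketing.
(4): Lior matches Sven: Lior ∈ Marketing.
(5) (exactly one): Tariq ∈ Compliance.
(6): only 3 candidates remain for Finance, so all are in.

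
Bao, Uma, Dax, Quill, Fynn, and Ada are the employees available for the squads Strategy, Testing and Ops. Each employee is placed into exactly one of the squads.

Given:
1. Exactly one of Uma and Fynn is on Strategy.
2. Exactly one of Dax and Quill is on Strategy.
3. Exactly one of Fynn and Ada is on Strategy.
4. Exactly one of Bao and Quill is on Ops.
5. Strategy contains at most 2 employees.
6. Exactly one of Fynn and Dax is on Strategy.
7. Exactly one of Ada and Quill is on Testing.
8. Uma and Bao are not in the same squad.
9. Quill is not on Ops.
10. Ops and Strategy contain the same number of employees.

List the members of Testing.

Testing = {Ada, Uma}

From (9): Quill ∉ Ops.
(4) (exactly one): Bao ∈ Ops.
(8): Uma ∉ Ops.
Suppose Uma ∉ Testing: no assignment then satisfies all the clues, so Uma ∈ Testing.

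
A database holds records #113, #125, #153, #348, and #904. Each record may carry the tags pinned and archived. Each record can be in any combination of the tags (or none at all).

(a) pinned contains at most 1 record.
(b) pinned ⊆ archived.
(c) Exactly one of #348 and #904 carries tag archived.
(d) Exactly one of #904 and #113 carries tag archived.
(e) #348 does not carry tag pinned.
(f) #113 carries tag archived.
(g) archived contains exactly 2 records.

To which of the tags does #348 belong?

#348: archived

From (e): #348 ∉ pinned.
From (f): #113 ∈ archived.
(d) (exactly one): #904 ∉ archived.
(b) contrapositive: #904 ∉ pinned.
(c) (exactly one): #348 ∈ archived.
(g): archived already has 2, so the rest are out.
(b) contrapositive: #125 ∉ pinned.
(b) contrapositive: #153 ∉ pinned.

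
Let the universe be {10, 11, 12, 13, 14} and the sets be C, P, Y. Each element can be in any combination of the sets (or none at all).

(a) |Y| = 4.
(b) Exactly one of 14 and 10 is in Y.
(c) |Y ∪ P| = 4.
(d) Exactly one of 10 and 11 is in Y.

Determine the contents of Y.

Y = {11, 12, 13, 14}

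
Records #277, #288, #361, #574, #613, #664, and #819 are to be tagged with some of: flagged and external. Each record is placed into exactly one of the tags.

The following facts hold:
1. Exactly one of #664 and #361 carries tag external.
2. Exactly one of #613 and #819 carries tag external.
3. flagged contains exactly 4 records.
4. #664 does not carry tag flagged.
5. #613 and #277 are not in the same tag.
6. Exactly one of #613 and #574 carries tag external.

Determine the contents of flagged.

flagged = {#277, #361, #574, #819}

From (4): #664 ∉ flagged.
Only one tag left: #664 ∈ external.
(1) (exactly one): #361 ∉ external.
Only one tag left: #361 ∈ flagged.
Suppose #277 ∉ flagged: no assignment then satisfies all the clues, so #277 ∈ flagged.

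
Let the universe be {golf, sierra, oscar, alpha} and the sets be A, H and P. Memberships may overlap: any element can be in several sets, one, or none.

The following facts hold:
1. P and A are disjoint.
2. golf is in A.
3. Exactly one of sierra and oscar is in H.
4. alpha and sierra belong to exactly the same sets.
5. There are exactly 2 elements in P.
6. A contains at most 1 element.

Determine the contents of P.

P = {alpha, sierra}

From (2): golf ∈ A.
(1) (disjoint): golf ∉ P.
(6): A already has 1, so the rest are out.
Suppose sierra ∉ P: no assignment then satisfies all the clues, so sierra ∈ P.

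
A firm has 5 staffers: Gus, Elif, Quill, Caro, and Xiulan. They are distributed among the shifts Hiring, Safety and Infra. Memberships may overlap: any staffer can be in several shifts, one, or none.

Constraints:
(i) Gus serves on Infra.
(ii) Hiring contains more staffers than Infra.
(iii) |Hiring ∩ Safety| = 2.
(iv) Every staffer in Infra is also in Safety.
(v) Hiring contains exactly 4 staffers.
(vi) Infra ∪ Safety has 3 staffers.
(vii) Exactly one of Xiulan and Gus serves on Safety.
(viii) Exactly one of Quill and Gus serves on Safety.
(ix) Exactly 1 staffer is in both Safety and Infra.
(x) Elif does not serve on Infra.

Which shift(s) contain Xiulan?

Xiulan: Hiring

From (i): Gus ∈ Infra.
From (x): Elif ∉ Infra.
(iv) with Gus ∈ Infra: Gus ∈ Safety.
(vii) (exactly one): Xiulan ∉ Safety.
(viii) (exactly one): Quill ∉ Safety.
(iv) contrapositive: Quill ∉ Infra.
(iv) contrapositive: Xiulan ∉ Infra.
Suppose Xiulan ∉ Hiring: no assignment then satisfies all the clues, so Xiulan ∈ Hiring.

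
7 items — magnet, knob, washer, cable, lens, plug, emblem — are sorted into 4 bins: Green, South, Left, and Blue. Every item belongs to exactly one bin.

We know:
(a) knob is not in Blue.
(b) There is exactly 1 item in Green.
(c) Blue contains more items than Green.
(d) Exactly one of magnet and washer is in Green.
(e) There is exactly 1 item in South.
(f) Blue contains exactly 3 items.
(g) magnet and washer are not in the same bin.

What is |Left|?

From (a): knob ∉ Blue.
Suppose knob ∈ Green: no assignment then satisfies all the clues, so knob ∉ Green.

2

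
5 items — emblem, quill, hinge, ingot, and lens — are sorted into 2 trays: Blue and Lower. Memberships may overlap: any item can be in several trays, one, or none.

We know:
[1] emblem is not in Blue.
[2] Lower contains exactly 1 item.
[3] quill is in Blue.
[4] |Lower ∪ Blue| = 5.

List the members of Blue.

From (1): emblem ∉ Blue.
From (3): quill ∈ Blue.
Suppose hinge ∉ Blue: no assignment then satisfies all the clues, so hinge ∈ Blue.

Blue = {hinge, ingot, lens, quill}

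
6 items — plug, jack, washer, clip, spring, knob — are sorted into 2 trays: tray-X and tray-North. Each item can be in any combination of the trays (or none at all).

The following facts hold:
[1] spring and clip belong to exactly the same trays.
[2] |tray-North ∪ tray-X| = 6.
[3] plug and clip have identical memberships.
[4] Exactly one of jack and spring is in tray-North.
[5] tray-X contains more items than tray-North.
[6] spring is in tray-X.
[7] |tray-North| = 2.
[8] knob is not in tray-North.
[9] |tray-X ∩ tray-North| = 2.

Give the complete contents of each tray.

tray-X = {clip, jack, knob, plug, spring, washer}; tray-North = {jack, washer}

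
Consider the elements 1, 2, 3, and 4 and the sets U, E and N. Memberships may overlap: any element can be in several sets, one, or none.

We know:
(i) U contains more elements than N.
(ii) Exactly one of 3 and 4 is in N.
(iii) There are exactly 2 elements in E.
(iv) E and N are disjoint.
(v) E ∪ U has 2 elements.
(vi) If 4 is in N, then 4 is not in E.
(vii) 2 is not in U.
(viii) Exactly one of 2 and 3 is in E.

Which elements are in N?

N = {4}

From (vii): 2 ∉ U.
Suppose 1 ∈ N: no assignment then satisfies all the clues, so 1 ∉ N.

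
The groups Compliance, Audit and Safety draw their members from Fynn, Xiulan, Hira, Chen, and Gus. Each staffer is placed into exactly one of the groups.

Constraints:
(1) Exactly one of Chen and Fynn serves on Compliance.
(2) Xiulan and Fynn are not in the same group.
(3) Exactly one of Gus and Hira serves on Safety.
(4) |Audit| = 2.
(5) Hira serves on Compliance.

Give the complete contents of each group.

Compliance = {Fynn, Hira}; Audit = {Chen, Xiulan}; Safety = {Gus}

From (5): Hira ∈ Compliance.
(3) (exactly one): Gus ∈ Safety.
Suppose Fynn ∉ Compliance: no assignment then satisfies all the clues, so Fynn ∈ Compliance.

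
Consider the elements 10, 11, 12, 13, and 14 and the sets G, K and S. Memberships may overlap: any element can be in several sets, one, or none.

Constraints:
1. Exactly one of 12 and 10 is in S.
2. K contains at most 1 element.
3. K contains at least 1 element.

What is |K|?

1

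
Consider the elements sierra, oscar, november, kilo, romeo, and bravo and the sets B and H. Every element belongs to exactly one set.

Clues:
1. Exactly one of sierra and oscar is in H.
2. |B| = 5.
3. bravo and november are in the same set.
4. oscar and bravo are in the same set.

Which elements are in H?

H = {sierra}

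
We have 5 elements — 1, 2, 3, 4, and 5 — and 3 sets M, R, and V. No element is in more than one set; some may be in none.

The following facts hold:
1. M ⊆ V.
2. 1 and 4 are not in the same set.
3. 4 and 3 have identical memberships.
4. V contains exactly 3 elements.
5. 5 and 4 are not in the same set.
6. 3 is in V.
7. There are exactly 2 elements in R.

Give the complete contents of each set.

From (6): 3 ∈ V.
(3): 4 matches 3: 4 ∉ M.
(3): 4 matches 3: 4 ∉ R.
(3): 4 matches 3: 4 ∈ V.
(5): 5 ∉ V.
(1) contrapositive: 5 ∉ M.
(2): 1 ∉ V.
(4): only 3 candidates remain for V, so all are in.
(7): only 2 candidates remain for R, so all are in.

M = {}; R = {1, 5}; V = {2, 3, 4}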